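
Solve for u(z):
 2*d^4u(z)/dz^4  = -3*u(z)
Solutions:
 u(z) = (C1*sin(6^(1/4)*z/2) + C2*cos(6^(1/4)*z/2))*exp(-6^(1/4)*z/2) + (C3*sin(6^(1/4)*z/2) + C4*cos(6^(1/4)*z/2))*exp(6^(1/4)*z/2)


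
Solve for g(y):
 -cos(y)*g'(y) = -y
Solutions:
 g(y) = C1 + Integral(y/cos(y), y)


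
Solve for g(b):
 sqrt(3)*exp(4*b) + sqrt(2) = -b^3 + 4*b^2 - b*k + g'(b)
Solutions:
 g(b) = C1 + b^4/4 - 4*b^3/3 + b^2*k/2 + sqrt(2)*b + sqrt(3)*exp(4*b)/4


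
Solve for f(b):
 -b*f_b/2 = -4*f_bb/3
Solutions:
 f(b) = C1 + C2*erfi(sqrt(3)*b/4)


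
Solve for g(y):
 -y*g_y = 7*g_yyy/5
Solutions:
 g(y) = C1 + Integral(C2*airyai(-5^(1/3)*7^(2/3)*y/7) + C3*airybi(-5^(1/3)*7^(2/3)*y/7), y)


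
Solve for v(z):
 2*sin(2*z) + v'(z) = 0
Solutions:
 v(z) = C1 + cos(2*z)


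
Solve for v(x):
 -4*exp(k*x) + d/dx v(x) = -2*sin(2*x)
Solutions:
 v(x) = C1 + cos(2*x) + 4*exp(k*x)/k


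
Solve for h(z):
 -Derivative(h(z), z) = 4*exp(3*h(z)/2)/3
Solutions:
 h(z) = 2*log(1/(C1 + 4*z))/3 + 2*log(2)/3
 h(z) = 2*log(2^(1/3)*(-1 - sqrt(3)*I)*(1/(C1 + 4*z))^(1/3)/2)
 h(z) = 2*log(2^(1/3)*(-1 + sqrt(3)*I)*(1/(C1 + 4*z))^(1/3)/2)


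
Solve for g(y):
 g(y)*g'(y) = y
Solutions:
 g(y) = -sqrt(C1 + y^2)
 g(y) = sqrt(C1 + y^2)


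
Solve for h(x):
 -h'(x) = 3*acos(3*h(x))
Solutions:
 Integral(1/acos(3*_y), (_y, h(x))) = C1 - 3*x


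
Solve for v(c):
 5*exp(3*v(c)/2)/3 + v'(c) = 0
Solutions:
 v(c) = 2*log(1/(C1 + 5*c))/3 + 2*log(2)/3
 v(c) = 2*log(2^(1/3)*(-1 - sqrt(3)*I)*(1/(C1 + 5*c))^(1/3)/2)
 v(c) = 2*log(2^(1/3)*(-1 + sqrt(3)*I)*(1/(C1 + 5*c))^(1/3)/2)


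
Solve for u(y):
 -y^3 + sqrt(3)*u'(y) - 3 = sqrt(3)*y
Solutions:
 u(y) = C1 + sqrt(3)*y^4/12 + y^2/2 + sqrt(3)*y


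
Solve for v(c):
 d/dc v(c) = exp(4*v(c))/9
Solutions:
 v(c) = log(-(-1/(C1 + 4*c))^(1/4)) + log(3)/2
 v(c) = log(-1/(C1 + 4*c))/4 + log(3)/2
 v(c) = log(-I*(-1/(C1 + 4*c))^(1/4)) + log(3)/2
 v(c) = log(I*(-1/(C1 + 4*c))^(1/4)) + log(3)/2


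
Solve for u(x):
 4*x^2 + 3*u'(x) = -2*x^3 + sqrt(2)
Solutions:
 u(x) = C1 - x^4/6 - 4*x^3/9 + sqrt(2)*x/3


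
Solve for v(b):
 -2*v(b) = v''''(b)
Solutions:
 v(b) = (C1*sin(2^(3/4)*b/2) + C2*cos(2^(3/4)*b/2))*exp(-2^(3/4)*b/2) + (C3*sin(2^(3/4)*b/2) + C4*cos(2^(3/4)*b/2))*exp(2^(3/4)*b/2)


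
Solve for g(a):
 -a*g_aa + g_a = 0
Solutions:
 g(a) = C1 + C2*a^2


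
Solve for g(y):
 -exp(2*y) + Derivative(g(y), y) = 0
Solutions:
 g(y) = C1 + exp(2*y)/2


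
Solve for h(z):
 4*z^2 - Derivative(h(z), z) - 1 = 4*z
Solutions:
 h(z) = C1 + 4*z^3/3 - 2*z^2 - z


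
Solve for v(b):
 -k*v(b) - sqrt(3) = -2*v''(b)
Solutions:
 v(b) = C1*exp(-sqrt(2)*b*sqrt(k)/2) + C2*exp(sqrt(2)*b*sqrt(k)/2) - sqrt(3)/k


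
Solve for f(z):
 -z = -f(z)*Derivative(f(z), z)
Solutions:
 f(z) = -sqrt(C1 + z^2)
 f(z) = sqrt(C1 + z^2)


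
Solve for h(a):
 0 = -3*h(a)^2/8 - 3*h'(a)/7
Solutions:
 h(a) = 8/(C1 + 7*a)


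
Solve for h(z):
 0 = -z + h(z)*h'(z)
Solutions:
 h(z) = -sqrt(C1 + z^2)
 h(z) = sqrt(C1 + z^2)


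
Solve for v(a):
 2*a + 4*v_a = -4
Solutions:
 v(a) = C1 - a^2/4 - a


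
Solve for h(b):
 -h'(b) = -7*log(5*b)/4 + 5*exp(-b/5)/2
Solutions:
 h(b) = C1 + 7*b*log(b)/4 + 7*b*(-1 + log(5))/4 + 25*exp(-b/5)/2


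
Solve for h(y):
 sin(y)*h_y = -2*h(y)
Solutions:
 h(y) = C1*(cos(y) + 1)/(cos(y) - 1)


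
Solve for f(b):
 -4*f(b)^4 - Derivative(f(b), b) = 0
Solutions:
 f(b) = (-3^(2/3) - 3*3^(1/6)*I)*(1/(C1 + 4*b))^(1/3)/6
 f(b) = (-3^(2/3) + 3*3^(1/6)*I)*(1/(C1 + 4*b))^(1/3)/6
 f(b) = (1/(C1 + 12*b))^(1/3)


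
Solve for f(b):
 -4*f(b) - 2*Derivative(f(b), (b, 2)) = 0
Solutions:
 f(b) = C1*sin(sqrt(2)*b) + C2*cos(sqrt(2)*b)


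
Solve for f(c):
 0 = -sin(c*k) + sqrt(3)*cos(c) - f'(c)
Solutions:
 f(c) = C1 + sqrt(3)*sin(c) + cos(c*k)/k


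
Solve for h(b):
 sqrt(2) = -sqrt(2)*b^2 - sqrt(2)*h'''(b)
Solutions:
 h(b) = C1 + C2*b + C3*b^2 - b^5/60 - b^3/6


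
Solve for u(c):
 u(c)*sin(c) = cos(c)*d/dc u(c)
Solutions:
 u(c) = C1/cos(c)


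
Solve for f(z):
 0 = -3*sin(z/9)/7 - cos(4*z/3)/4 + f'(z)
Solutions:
 f(z) = C1 + 3*sin(4*z/3)/16 - 27*cos(z/9)/7


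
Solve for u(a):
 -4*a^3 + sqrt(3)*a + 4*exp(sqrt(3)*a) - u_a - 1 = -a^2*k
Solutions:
 u(a) = C1 - a^4 + a^3*k/3 + sqrt(3)*a^2/2 - a + 4*sqrt(3)*exp(sqrt(3)*a)/3


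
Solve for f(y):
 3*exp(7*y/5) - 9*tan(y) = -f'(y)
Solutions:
 f(y) = C1 - 15*exp(7*y/5)/7 - 9*log(cos(y))


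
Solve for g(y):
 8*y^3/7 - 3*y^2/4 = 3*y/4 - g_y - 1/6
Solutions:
 g(y) = C1 - 2*y^4/7 + y^3/4 + 3*y^2/8 - y/6


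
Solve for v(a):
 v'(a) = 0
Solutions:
 v(a) = C1


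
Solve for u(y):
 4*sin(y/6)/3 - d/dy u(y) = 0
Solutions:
 u(y) = C1 - 8*cos(y/6)


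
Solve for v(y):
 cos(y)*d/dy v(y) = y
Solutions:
 v(y) = C1 + Integral(y/cos(y), y)


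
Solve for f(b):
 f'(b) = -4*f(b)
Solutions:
 f(b) = C1*exp(-4*b)


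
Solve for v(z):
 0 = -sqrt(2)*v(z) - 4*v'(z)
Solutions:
 v(z) = C1*exp(-sqrt(2)*z/4)


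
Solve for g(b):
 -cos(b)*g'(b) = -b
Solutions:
 g(b) = C1 + Integral(b/cos(b), b)


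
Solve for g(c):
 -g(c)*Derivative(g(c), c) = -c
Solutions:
 g(c) = -sqrt(C1 + c^2)
 g(c) = sqrt(C1 + c^2)


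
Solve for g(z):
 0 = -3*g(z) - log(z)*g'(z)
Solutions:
 g(z) = C1*exp(-3*li(z))


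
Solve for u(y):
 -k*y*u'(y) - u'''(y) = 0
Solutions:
 u(y) = C1 + Integral(C2*airyai(y*(-k)^(1/3)) + C3*airybi(y*(-k)^(1/3)), y)


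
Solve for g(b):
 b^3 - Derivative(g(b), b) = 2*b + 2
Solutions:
 g(b) = C1 + b^4/4 - b^2 - 2*b


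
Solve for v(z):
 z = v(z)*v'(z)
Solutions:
 v(z) = -sqrt(C1 + z^2)
 v(z) = sqrt(C1 + z^2)


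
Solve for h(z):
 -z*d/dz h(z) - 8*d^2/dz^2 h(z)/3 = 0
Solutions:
 h(z) = C1 + C2*erf(sqrt(3)*z/4)


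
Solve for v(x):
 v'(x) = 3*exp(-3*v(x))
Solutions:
 v(x) = log(C1 + 9*x)/3
 v(x) = log((-3^(1/3) - 3^(5/6)*I)*(C1 + 3*x)^(1/3)/2)
 v(x) = log((-3^(1/3) + 3^(5/6)*I)*(C1 + 3*x)^(1/3)/2)


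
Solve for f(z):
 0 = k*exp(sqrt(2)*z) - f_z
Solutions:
 f(z) = C1 + sqrt(2)*k*exp(sqrt(2)*z)/2


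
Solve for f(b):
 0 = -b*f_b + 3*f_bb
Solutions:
 f(b) = C1 + C2*erfi(sqrt(6)*b/6)


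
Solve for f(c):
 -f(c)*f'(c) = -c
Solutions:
 f(c) = -sqrt(C1 + c^2)
 f(c) = sqrt(C1 + c^2)


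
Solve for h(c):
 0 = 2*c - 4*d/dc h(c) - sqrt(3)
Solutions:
 h(c) = C1 + c^2/4 - sqrt(3)*c/4


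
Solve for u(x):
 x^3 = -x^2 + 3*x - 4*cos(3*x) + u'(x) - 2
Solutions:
 u(x) = C1 + x^4/4 + x^3/3 - 3*x^2/2 + 2*x + 4*sin(3*x)/3


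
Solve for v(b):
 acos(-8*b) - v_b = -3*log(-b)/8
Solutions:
 v(b) = C1 + 3*b*log(-b)/8 + b*acos(-8*b) - 3*b/8 + sqrt(1 - 64*b^2)/8


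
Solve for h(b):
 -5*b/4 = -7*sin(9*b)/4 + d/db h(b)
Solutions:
 h(b) = C1 - 5*b^2/8 - 7*cos(9*b)/36


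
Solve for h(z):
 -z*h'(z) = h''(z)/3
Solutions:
 h(z) = C1 + C2*erf(sqrt(6)*z/2)


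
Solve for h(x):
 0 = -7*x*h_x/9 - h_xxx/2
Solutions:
 h(x) = C1 + Integral(C2*airyai(-42^(1/3)*x/3) + C3*airybi(-42^(1/3)*x/3), x)


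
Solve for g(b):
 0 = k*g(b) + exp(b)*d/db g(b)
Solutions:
 g(b) = C1*exp(k*exp(-b))


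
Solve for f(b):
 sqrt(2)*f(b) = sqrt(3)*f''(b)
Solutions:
 f(b) = C1*exp(-2^(1/4)*3^(3/4)*b/3) + C2*exp(2^(1/4)*3^(3/4)*b/3)


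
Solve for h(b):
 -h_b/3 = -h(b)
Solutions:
 h(b) = C1*exp(3*b)


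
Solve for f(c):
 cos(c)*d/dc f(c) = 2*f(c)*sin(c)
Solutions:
 f(c) = C1/cos(c)^2


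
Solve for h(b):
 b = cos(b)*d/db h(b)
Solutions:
 h(b) = C1 + Integral(b/cos(b), b)


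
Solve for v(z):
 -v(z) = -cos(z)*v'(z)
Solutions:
 v(z) = C1*sqrt(sin(z) + 1)/sqrt(sin(z) - 1)


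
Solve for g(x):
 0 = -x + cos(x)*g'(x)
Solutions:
 g(x) = C1 + Integral(x/cos(x), x)


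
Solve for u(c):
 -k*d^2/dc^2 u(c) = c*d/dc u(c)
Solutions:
 u(c) = C1 + C2*sqrt(k)*erf(sqrt(2)*c*sqrt(1/k)/2)


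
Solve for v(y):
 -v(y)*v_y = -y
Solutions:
 v(y) = -sqrt(C1 + y^2)
 v(y) = sqrt(C1 + y^2)


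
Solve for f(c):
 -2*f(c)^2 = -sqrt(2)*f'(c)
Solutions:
 f(c) = -1/(C1 + sqrt(2)*c)


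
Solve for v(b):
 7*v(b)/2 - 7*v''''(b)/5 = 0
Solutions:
 v(b) = C1*exp(-2^(3/4)*5^(1/4)*b/2) + C2*exp(2^(3/4)*5^(1/4)*b/2) + C3*sin(2^(3/4)*5^(1/4)*b/2) + C4*cos(2^(3/4)*5^(1/4)*b/2)


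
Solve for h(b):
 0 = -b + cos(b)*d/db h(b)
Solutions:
 h(b) = C1 + Integral(b/cos(b), b)


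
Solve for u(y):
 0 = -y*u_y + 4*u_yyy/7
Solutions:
 u(y) = C1 + Integral(C2*airyai(14^(1/3)*y/2) + C3*airybi(14^(1/3)*y/2), y)


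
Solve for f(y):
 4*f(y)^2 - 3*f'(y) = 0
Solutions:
 f(y) = -3/(C1 + 4*y)


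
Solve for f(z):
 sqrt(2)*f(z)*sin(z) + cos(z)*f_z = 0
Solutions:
 f(z) = C1*cos(z)^(sqrt(2))


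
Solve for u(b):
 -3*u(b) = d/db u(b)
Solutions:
 u(b) = C1*exp(-3*b)


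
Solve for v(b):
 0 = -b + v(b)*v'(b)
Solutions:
 v(b) = -sqrt(C1 + b^2)
 v(b) = sqrt(C1 + b^2)


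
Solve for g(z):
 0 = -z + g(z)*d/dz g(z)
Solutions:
 g(z) = -sqrt(C1 + z^2)
 g(z) = sqrt(C1 + z^2)


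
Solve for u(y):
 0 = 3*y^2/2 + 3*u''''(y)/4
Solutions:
 u(y) = C1 + C2*y + C3*y^2 + C4*y^3 - y^6/180


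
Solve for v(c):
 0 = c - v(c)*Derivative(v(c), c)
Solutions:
 v(c) = -sqrt(C1 + c^2)
 v(c) = sqrt(C1 + c^2)


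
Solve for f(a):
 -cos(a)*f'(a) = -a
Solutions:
 f(a) = C1 + Integral(a/cos(a), a)


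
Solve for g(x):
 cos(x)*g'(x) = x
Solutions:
 g(x) = C1 + Integral(x/cos(x), x)


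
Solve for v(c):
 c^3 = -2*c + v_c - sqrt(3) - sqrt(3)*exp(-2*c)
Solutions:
 v(c) = C1 + c^4/4 + c^2 + sqrt(3)*c - sqrt(3)*exp(-2*c)/2


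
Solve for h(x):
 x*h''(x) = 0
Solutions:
 h(x) = C1 + C2*x


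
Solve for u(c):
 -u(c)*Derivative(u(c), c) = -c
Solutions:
 u(c) = -sqrt(C1 + c^2)
 u(c) = sqrt(C1 + c^2)


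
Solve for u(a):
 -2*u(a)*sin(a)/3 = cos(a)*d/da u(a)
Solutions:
 u(a) = C1*cos(a)^(2/3)


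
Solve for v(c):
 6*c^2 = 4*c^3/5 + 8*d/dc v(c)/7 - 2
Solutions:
 v(c) = C1 - 7*c^4/40 + 7*c^3/4 + 7*c/4


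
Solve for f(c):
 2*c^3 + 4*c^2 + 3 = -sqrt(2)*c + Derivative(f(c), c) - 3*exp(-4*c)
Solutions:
 f(c) = C1 + c^4/2 + 4*c^3/3 + sqrt(2)*c^2/2 + 3*c - 3*exp(-4*c)/4


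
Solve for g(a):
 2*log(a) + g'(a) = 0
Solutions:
 g(a) = C1 - 2*a*log(a) + 2*a


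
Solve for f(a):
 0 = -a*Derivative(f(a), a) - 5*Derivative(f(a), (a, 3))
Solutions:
 f(a) = C1 + Integral(C2*airyai(-5^(2/3)*a/5) + C3*airybi(-5^(2/3)*a/5), a)


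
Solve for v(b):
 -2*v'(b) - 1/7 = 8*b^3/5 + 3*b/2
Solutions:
 v(b) = C1 - b^4/5 - 3*b^2/8 - b/14


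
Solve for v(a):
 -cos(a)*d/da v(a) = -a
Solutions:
 v(a) = C1 + Integral(a/cos(a), a)


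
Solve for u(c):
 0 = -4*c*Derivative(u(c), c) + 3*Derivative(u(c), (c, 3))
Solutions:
 u(c) = C1 + Integral(C2*airyai(6^(2/3)*c/3) + C3*airybi(6^(2/3)*c/3), c)


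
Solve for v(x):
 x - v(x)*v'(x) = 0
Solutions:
 v(x) = -sqrt(C1 + x^2)
 v(x) = sqrt(C1 + x^2)


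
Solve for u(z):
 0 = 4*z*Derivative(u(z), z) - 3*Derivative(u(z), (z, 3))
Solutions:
 u(z) = C1 + Integral(C2*airyai(6^(2/3)*z/3) + C3*airybi(6^(2/3)*z/3), z)


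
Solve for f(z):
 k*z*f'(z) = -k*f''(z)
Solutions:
 f(z) = C1 + C2*erf(sqrt(2)*z/2)


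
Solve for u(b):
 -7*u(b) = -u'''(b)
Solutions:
 u(b) = C3*exp(7^(1/3)*b) + (C1*sin(sqrt(3)*7^(1/3)*b/2) + C2*cos(sqrt(3)*7^(1/3)*b/2))*exp(-7^(1/3)*b/2)


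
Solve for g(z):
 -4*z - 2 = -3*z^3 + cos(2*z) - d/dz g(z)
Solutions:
 g(z) = C1 - 3*z^4/4 + 2*z^2 + 2*z + sin(2*z)/2


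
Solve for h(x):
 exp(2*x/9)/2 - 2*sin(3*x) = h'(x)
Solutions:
 h(x) = C1 + 9*exp(2*x/9)/4 + 2*cos(3*x)/3


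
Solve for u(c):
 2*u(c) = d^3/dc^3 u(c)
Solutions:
 u(c) = C3*exp(2^(1/3)*c) + (C1*sin(2^(1/3)*sqrt(3)*c/2) + C2*cos(2^(1/3)*sqrt(3)*c/2))*exp(-2^(1/3)*c/2)


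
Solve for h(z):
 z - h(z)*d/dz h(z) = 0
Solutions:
 h(z) = -sqrt(C1 + z^2)
 h(z) = sqrt(C1 + z^2)


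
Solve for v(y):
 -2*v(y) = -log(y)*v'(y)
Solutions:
 v(y) = C1*exp(2*li(y))


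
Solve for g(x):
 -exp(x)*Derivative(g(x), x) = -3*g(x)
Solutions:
 g(x) = C1*exp(-3*exp(-x))


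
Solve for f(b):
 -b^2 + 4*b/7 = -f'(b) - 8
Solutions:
 f(b) = C1 + b^3/3 - 2*b^2/7 - 8*b


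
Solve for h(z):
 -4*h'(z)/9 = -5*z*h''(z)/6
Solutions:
 h(z) = C1 + C2*z^(23/15)


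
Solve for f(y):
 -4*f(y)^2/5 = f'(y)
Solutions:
 f(y) = 5/(C1 + 4*y)


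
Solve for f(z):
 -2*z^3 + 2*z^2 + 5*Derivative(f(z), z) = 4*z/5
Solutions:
 f(z) = C1 + z^4/10 - 2*z^3/15 + 2*z^2/25


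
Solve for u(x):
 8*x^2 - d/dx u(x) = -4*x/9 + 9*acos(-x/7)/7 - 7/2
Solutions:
 u(x) = C1 + 8*x^3/3 + 2*x^2/9 - 9*x*acos(-x/7)/7 + 7*x/2 - 9*sqrt(49 - x^2)/7


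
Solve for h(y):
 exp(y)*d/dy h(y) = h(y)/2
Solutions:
 h(y) = C1*exp(-exp(-y)/2)


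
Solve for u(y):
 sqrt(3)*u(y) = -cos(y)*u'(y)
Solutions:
 u(y) = C1*(sin(y) - 1)^(sqrt(3)/2)/(sin(y) + 1)^(sqrt(3)/2)


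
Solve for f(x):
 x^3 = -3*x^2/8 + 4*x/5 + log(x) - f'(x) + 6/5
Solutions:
 f(x) = C1 - x^4/4 - x^3/8 + 2*x^2/5 + x*log(x) + x/5


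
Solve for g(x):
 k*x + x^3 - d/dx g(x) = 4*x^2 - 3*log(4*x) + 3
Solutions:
 g(x) = C1 + k*x^2/2 + x^4/4 - 4*x^3/3 + 3*x*log(x) - 6*x + x*log(64)


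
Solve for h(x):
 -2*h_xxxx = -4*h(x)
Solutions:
 h(x) = C1*exp(-2^(1/4)*x) + C2*exp(2^(1/4)*x) + C3*sin(2^(1/4)*x) + C4*cos(2^(1/4)*x)


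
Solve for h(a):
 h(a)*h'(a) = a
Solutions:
 h(a) = -sqrt(C1 + a^2)
 h(a) = sqrt(C1 + a^2)


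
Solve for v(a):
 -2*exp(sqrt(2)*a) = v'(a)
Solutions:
 v(a) = C1 - sqrt(2)*exp(sqrt(2)*a)


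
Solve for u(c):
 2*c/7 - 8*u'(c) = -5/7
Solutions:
 u(c) = C1 + c^2/56 + 5*c/56


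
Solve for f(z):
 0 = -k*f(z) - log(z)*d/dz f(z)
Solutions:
 f(z) = C1*exp(-k*li(z))


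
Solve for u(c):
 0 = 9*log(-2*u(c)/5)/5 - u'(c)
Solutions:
 -5*Integral(1/(log(-_y) - log(5) + log(2)), (_y, u(c)))/9 = C1 - c


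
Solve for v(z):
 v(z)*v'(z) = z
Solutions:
 v(z) = -sqrt(C1 + z^2)
 v(z) = sqrt(C1 + z^2)


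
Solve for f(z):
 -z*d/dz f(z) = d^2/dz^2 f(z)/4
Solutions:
 f(z) = C1 + C2*erf(sqrt(2)*z)


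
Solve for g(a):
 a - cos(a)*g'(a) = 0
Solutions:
 g(a) = C1 + Integral(a/cos(a), a)


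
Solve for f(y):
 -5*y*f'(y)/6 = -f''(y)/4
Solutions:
 f(y) = C1 + C2*erfi(sqrt(15)*y/3)


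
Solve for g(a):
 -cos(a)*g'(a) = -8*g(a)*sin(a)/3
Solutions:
 g(a) = C1/cos(a)^(8/3)


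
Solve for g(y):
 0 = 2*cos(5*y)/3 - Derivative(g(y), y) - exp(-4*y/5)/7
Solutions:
 g(y) = C1 + 2*sin(5*y)/15 + 5*exp(-4*y/5)/28


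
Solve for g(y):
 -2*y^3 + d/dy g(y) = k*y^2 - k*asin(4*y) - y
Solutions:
 g(y) = C1 + k*y^3/3 - k*(y*asin(4*y) + sqrt(1 - 16*y^2)/4) + y^4/2 - y^2/2


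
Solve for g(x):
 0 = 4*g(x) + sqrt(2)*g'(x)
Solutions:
 g(x) = C1*exp(-2*sqrt(2)*x)


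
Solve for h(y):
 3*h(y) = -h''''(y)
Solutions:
 h(y) = (C1*sin(sqrt(2)*3^(1/4)*y/2) + C2*cos(sqrt(2)*3^(1/4)*y/2))*exp(-sqrt(2)*3^(1/4)*y/2) + (C3*sin(sqrt(2)*3^(1/4)*y/2) + C4*cos(sqrt(2)*3^(1/4)*y/2))*exp(sqrt(2)*3^(1/4)*y/2)


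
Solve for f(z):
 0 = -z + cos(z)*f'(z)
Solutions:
 f(z) = C1 + Integral(z/cos(z), z)


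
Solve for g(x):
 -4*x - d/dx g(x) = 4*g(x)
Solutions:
 g(x) = C1*exp(-4*x) - x + 1/4


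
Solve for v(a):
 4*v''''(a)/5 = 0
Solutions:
 v(a) = C1 + C2*a + C3*a^2 + C4*a^3


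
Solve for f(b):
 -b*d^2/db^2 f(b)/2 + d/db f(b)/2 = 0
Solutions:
 f(b) = C1 + C2*b^2


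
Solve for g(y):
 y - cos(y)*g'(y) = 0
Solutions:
 g(y) = C1 + Integral(y/cos(y), y)


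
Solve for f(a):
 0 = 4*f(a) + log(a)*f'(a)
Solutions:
 f(a) = C1*exp(-4*li(a))


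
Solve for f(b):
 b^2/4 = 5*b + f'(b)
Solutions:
 f(b) = C1 + b^3/12 - 5*b^2/2


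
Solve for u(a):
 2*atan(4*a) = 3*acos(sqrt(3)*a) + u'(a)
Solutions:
 u(a) = C1 - 3*a*acos(sqrt(3)*a) + 2*a*atan(4*a) + sqrt(3)*sqrt(1 - 3*a^2) - log(16*a^2 + 1)/4


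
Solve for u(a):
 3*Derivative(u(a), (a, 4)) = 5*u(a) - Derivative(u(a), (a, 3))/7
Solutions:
 u(a) = C1*exp(a*(-1 + sqrt(-2352*5^(2/3)*98^(1/3)/(-1 + sqrt(3073281))^(1/3) + 1 + 42*140^(1/3)*(-1 + sqrt(3073281))^(1/3)))/84)*sin(sqrt(2)*a*sqrt(-1176*5^(2/3)*98^(1/3)/(-1 + sqrt(3073281))^(1/3) - 1 + 21*140^(1/3)*(-1 + sqrt(3073281))^(1/3) + 1/sqrt(-2352*5^(2/3)*98^(1/3)/(-1 + sqrt(3073281))^(1/3) + 1 + 42*140^(1/3)*(-1 + sqrt(3073281))^(1/3)))/84) + C2*exp(a*(-1 + sqrt(-2352*5^(2/3)*98^(1/3)/(-1 + sqrt(3073281))^(1/3) + 1 + 42*140^(1/3)*(-1 + sqrt(3073281))^(1/3)))/84)*cos(sqrt(2)*a*sqrt(-1176*5^(2/3)*98^(1/3)/(-1 + sqrt(3073281))^(1/3) - 1 + 21*140^(1/3)*(-1 + sqrt(3073281))^(1/3) + 1/sqrt(-2352*5^(2/3)*98^(1/3)/(-1 + sqrt(3073281))^(1/3) + 1 + 42*140^(1/3)*(-1 + sqrt(3073281))^(1/3)))/84) + C3*exp(a*(-1 - sqrt(-2352*5^(2/3)*98^(1/3)/(-1 + sqrt(3073281))^(1/3) + 1 + 42*140^(1/3)*(-1 + sqrt(3073281))^(1/3)) + sqrt(2)*sqrt(-21*140^(1/3)*(-1 + sqrt(3073281))^(1/3) + 1 + 1176*5^(2/3)*98^(1/3)/(-1 + sqrt(3073281))^(1/3) + 1/sqrt(-2352*5^(2/3)*98^(1/3)/(-1 + sqrt(3073281))^(1/3) + 1 + 42*140^(1/3)*(-1 + sqrt(3073281))^(1/3))))/84) + C4*exp(-a*(sqrt(-2352*5^(2/3)*98^(1/3)/(-1 + sqrt(3073281))^(1/3) + 1 + 42*140^(1/3)*(-1 + sqrt(3073281))^(1/3)) + 1 + sqrt(2)*sqrt(-21*140^(1/3)*(-1 + sqrt(3073281))^(1/3) + 1 + 1176*5^(2/3)*98^(1/3)/(-1 + sqrt(3073281))^(1/3) + 1/sqrt(-2352*5^(2/3)*98^(1/3)/(-1 + sqrt(3073281))^(1/3) + 1 + 42*140^(1/3)*(-1 + sqrt(3073281))^(1/3))))/84)


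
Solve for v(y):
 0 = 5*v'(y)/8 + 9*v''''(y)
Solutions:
 v(y) = C1 + C4*exp(-15^(1/3)*y/6) + (C2*sin(3^(5/6)*5^(1/3)*y/12) + C3*cos(3^(5/6)*5^(1/3)*y/12))*exp(15^(1/3)*y/12)


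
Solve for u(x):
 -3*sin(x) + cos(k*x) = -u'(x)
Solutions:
 u(x) = C1 - 3*cos(x) - sin(k*x)/k


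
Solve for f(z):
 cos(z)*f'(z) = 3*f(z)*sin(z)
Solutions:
 f(z) = C1/cos(z)^3


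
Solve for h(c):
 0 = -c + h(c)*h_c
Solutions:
 h(c) = -sqrt(C1 + c^2)
 h(c) = sqrt(C1 + c^2)


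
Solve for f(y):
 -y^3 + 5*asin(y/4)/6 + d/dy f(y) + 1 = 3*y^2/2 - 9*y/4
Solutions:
 f(y) = C1 + y^4/4 + y^3/2 - 9*y^2/8 - 5*y*asin(y/4)/6 - y - 5*sqrt(16 - y^2)/6


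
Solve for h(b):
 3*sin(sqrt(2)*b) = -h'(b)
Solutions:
 h(b) = C1 + 3*sqrt(2)*cos(sqrt(2)*b)/2


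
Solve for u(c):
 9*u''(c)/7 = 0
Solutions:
 u(c) = C1 + C2*c


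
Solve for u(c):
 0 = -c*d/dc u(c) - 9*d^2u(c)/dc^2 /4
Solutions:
 u(c) = C1 + C2*erf(sqrt(2)*c/3)


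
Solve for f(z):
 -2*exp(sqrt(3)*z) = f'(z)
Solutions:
 f(z) = C1 - 2*sqrt(3)*exp(sqrt(3)*z)/3


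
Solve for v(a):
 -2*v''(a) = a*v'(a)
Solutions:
 v(a) = C1 + C2*erf(a/2)


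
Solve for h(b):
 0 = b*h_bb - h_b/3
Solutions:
 h(b) = C1 + C2*b^(4/3)


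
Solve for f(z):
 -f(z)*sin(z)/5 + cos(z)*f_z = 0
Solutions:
 f(z) = C1/cos(z)^(1/5)


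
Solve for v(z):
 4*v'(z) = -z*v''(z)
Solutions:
 v(z) = C1 + C2/z^3


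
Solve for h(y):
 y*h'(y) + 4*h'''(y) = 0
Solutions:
 h(y) = C1 + Integral(C2*airyai(-2^(1/3)*y/2) + C3*airybi(-2^(1/3)*y/2), y)


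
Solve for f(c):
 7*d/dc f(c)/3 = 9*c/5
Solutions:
 f(c) = C1 + 27*c^2/70


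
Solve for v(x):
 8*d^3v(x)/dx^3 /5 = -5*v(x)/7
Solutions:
 v(x) = C3*exp(-35^(2/3)*x/14) + (C1*sin(sqrt(3)*35^(2/3)*x/28) + C2*cos(sqrt(3)*35^(2/3)*x/28))*exp(35^(2/3)*x/28)


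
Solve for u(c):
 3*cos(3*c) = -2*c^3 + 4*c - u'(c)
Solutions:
 u(c) = C1 - c^4/2 + 2*c^2 - sin(3*c)


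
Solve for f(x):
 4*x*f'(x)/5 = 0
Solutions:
 f(x) = C1


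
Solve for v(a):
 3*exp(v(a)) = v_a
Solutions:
 v(a) = log(-1/(C1 + 3*a))


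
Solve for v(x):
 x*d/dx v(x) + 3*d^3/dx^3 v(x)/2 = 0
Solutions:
 v(x) = C1 + Integral(C2*airyai(-2^(1/3)*3^(2/3)*x/3) + C3*airybi(-2^(1/3)*3^(2/3)*x/3), x)


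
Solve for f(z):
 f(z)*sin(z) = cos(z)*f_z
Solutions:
 f(z) = C1/cos(z)


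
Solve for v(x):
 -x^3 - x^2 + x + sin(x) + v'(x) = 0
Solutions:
 v(x) = C1 + x^4/4 + x^3/3 - x^2/2 + cos(x)


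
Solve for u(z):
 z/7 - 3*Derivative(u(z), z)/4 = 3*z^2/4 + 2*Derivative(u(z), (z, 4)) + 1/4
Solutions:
 u(z) = C1 + C4*exp(-3^(1/3)*z/2) - z^3/3 + 2*z^2/21 - z/3 + (C2*sin(3^(5/6)*z/4) + C3*cos(3^(5/6)*z/4))*exp(3^(1/3)*z/4)


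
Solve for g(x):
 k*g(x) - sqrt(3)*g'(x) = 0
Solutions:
 g(x) = C1*exp(sqrt(3)*k*x/3)


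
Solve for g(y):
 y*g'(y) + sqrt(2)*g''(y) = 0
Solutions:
 g(y) = C1 + C2*erf(2^(1/4)*y/2)


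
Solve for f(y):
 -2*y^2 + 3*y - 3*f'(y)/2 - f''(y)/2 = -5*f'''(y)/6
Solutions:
 f(y) = C1 + C2*exp(3*y*(1 - sqrt(21))/10) + C3*exp(3*y*(1 + sqrt(21))/10) - 4*y^3/9 + 13*y^2/9 - 22*y/9


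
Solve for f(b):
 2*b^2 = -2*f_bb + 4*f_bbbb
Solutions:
 f(b) = C1 + C2*b + C3*exp(-sqrt(2)*b/2) + C4*exp(sqrt(2)*b/2) - b^4/12 - 2*b^2


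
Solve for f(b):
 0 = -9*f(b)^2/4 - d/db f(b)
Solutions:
 f(b) = 4/(C1 + 9*b)


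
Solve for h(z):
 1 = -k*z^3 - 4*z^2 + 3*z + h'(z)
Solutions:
 h(z) = C1 + k*z^4/4 + 4*z^3/3 - 3*z^2/2 + z


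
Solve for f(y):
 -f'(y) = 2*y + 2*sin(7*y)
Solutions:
 f(y) = C1 - y^2 + 2*cos(7*y)/7


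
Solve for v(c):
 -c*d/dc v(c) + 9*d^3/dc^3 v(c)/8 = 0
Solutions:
 v(c) = C1 + Integral(C2*airyai(2*3^(1/3)*c/3) + C3*airybi(2*3^(1/3)*c/3), c)


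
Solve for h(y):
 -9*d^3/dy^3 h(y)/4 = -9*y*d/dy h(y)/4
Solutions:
 h(y) = C1 + Integral(C2*airyai(y) + C3*airybi(y), y)


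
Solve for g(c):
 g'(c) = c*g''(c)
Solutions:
 g(c) = C1 + C2*c^2


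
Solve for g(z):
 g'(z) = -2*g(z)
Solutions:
 g(z) = C1*exp(-2*z)


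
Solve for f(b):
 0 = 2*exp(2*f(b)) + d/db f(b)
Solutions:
 f(b) = log(-sqrt(-1/(C1 - 2*b))) - log(2)/2
 f(b) = log(-1/(C1 - 2*b))/2 - log(2)/2


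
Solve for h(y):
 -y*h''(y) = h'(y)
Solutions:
 h(y) = C1 + C2*log(y)


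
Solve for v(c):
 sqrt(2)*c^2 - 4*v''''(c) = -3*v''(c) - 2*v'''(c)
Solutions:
 v(c) = C1 + C2*c + C3*exp(c*(1 - sqrt(13))/4) + C4*exp(c*(1 + sqrt(13))/4) - sqrt(2)*c^4/36 + 2*sqrt(2)*c^3/27 - 16*sqrt(2)*c^2/27


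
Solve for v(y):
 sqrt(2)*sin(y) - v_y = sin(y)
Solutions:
 v(y) = C1 - sqrt(2)*cos(y) + cos(y)


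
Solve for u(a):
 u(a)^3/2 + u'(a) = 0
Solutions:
 u(a) = -sqrt(-1/(C1 - a))
 u(a) = sqrt(-1/(C1 - a))


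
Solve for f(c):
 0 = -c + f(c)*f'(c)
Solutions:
 f(c) = -sqrt(C1 + c^2)
 f(c) = sqrt(C1 + c^2)


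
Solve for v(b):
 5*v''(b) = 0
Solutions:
 v(b) = C1 + C2*b


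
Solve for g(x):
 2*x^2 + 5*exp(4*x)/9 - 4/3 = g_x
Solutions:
 g(x) = C1 + 2*x^3/3 - 4*x/3 + 5*exp(4*x)/36


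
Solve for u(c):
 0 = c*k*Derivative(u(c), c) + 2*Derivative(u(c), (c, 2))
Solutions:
 u(c) = Piecewise((-sqrt(pi)*C1*erf(c*sqrt(k)/2)/sqrt(k) - C2, (k > 0) | (k < 0)), (-C1*c - C2, True))


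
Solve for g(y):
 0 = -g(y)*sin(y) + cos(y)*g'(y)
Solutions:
 g(y) = C1/cos(y)


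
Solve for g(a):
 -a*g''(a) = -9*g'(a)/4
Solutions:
 g(a) = C1 + C2*a^(13/4)


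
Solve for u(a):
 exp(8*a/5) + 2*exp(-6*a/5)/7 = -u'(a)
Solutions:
 u(a) = C1 - 5*exp(8*a/5)/8 + 5*exp(-6*a/5)/21


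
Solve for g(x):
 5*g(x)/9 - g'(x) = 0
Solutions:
 g(x) = C1*exp(5*x/9)


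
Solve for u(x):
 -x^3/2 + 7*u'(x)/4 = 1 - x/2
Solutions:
 u(x) = C1 + x^4/14 - x^2/7 + 4*x/7


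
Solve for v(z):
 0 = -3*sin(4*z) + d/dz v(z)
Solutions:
 v(z) = C1 - 3*cos(4*z)/4


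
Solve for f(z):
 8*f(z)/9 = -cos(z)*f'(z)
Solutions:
 f(z) = C1*(sin(z) - 1)^(4/9)/(sin(z) + 1)^(4/9)


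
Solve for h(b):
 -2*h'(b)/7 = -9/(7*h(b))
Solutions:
 h(b) = -sqrt(C1 + 9*b)
 h(b) = sqrt(C1 + 9*b)


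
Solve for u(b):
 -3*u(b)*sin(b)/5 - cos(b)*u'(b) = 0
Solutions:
 u(b) = C1*cos(b)^(3/5)


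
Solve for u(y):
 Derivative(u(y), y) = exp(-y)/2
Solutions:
 u(y) = C1 - exp(-y)/2


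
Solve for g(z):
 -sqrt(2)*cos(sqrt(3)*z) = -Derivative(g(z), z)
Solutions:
 g(z) = C1 + sqrt(6)*sin(sqrt(3)*z)/3


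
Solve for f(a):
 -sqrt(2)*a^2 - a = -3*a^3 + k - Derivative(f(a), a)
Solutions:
 f(a) = C1 - 3*a^4/4 + sqrt(2)*a^3/3 + a^2/2 + a*k


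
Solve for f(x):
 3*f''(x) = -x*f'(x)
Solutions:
 f(x) = C1 + C2*erf(sqrt(6)*x/6)


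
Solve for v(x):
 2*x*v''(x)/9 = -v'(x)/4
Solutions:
 v(x) = C1 + C2/x^(1/8)


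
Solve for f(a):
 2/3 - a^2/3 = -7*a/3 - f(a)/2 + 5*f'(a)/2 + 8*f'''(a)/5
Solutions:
 f(a) = C1*exp(15^(1/3)*a*(-(18 + sqrt(2199))^(1/3) + 5*15^(1/3)/(18 + sqrt(2199))^(1/3))/24)*sin(3^(1/6)*5^(1/3)*a*(15*5^(1/3)/(18 + sqrt(2199))^(1/3) + 3^(2/3)*(18 + sqrt(2199))^(1/3))/24) + C2*exp(15^(1/3)*a*(-(18 + sqrt(2199))^(1/3) + 5*15^(1/3)/(18 + sqrt(2199))^(1/3))/24)*cos(3^(1/6)*5^(1/3)*a*(15*5^(1/3)/(18 + sqrt(2199))^(1/3) + 3^(2/3)*(18 + sqrt(2199))^(1/3))/24) + C3*exp(-15^(1/3)*a*(-(18 + sqrt(2199))^(1/3) + 5*15^(1/3)/(18 + sqrt(2199))^(1/3))/12) + 2*a^2/3 + 2*a + 26/3


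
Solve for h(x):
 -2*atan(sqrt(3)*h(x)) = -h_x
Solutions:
 Integral(1/atan(sqrt(3)*_y), (_y, h(x))) = C1 + 2*x


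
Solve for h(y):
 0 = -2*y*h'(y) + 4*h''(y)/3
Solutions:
 h(y) = C1 + C2*erfi(sqrt(3)*y/2)


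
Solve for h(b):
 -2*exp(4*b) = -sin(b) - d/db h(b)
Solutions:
 h(b) = C1 + exp(4*b)/2 + cos(b)


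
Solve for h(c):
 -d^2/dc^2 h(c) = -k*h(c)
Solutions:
 h(c) = C1*exp(-c*sqrt(k)) + C2*exp(c*sqrt(k))


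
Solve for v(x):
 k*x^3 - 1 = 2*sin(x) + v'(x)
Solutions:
 v(x) = C1 + k*x^4/4 - x + 2*cos(x)


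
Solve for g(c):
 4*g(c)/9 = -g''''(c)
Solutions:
 g(c) = (C1*sin(sqrt(3)*c/3) + C2*cos(sqrt(3)*c/3))*exp(-sqrt(3)*c/3) + (C3*sin(sqrt(3)*c/3) + C4*cos(sqrt(3)*c/3))*exp(sqrt(3)*c/3)


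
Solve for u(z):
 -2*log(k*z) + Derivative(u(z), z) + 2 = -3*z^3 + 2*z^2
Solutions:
 u(z) = C1 - 3*z^4/4 + 2*z^3/3 + 2*z*log(k*z) - 4*z


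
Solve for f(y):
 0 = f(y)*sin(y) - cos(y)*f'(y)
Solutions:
 f(y) = C1/cos(y)


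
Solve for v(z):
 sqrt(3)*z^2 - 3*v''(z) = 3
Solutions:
 v(z) = C1 + C2*z + sqrt(3)*z^4/36 - z^2/2


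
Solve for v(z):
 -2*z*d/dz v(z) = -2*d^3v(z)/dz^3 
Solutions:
 v(z) = C1 + Integral(C2*airyai(z) + C3*airybi(z), z)


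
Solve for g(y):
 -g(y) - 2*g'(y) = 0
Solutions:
 g(y) = C1*exp(-y/2)


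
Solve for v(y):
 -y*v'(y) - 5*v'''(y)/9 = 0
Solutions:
 v(y) = C1 + Integral(C2*airyai(-15^(2/3)*y/5) + C3*airybi(-15^(2/3)*y/5), y)


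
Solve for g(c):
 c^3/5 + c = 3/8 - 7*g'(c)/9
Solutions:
 g(c) = C1 - 9*c^4/140 - 9*c^2/14 + 27*c/56


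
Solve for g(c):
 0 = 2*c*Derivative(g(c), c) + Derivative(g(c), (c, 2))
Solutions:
 g(c) = C1 + C2*erf(c)


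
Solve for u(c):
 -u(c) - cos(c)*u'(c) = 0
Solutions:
 u(c) = C1*sqrt(sin(c) - 1)/sqrt(sin(c) + 1)


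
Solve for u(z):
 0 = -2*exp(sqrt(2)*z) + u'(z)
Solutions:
 u(z) = C1 + sqrt(2)*exp(sqrt(2)*z)


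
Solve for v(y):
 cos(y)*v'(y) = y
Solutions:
 v(y) = C1 + Integral(y/cos(y), y)


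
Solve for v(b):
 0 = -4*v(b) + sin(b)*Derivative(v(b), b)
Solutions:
 v(b) = C1*(cos(b)^2 - 2*cos(b) + 1)/(cos(b)^2 + 2*cos(b) + 1)


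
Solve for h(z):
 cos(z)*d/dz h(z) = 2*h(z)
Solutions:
 h(z) = C1*(sin(z) + 1)/(sin(z) - 1)


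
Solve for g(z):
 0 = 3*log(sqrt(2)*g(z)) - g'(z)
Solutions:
 -2*Integral(1/(2*log(_y) + log(2)), (_y, g(z)))/3 = C1 - z


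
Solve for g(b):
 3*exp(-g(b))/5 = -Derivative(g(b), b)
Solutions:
 g(b) = log(C1 - 3*b/5)


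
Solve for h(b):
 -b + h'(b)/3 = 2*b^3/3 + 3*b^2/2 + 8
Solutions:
 h(b) = C1 + b^4/2 + 3*b^3/2 + 3*b^2/2 + 24*b


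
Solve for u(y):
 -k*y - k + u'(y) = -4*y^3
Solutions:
 u(y) = C1 + k*y^2/2 + k*y - y^4


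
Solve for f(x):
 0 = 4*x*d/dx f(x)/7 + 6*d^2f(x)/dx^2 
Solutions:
 f(x) = C1 + C2*erf(sqrt(21)*x/21)


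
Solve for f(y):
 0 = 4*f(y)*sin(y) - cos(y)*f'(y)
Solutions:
 f(y) = C1/cos(y)^4


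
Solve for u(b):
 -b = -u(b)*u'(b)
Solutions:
 u(b) = -sqrt(C1 + b^2)
 u(b) = sqrt(C1 + b^2)


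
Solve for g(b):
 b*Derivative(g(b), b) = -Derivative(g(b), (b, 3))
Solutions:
 g(b) = C1 + Integral(C2*airyai(-b) + C3*airybi(-b), b)


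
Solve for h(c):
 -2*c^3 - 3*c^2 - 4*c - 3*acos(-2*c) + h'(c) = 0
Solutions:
 h(c) = C1 + c^4/2 + c^3 + 2*c^2 + 3*c*acos(-2*c) + 3*sqrt(1 - 4*c^2)/2


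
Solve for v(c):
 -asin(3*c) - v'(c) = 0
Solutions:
 v(c) = C1 - c*asin(3*c) - sqrt(1 - 9*c^2)/3


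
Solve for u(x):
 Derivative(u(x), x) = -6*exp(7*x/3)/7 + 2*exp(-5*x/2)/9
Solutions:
 u(x) = C1 - 18*exp(7*x/3)/49 - 4*exp(-5*x/2)/45


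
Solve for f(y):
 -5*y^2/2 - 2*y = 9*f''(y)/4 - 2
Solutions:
 f(y) = C1 + C2*y - 5*y^4/54 - 4*y^3/27 + 4*y^2/9


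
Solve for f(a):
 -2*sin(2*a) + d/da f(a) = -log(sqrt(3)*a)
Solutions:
 f(a) = C1 - a*log(a) - a*log(3)/2 + a - cos(2*a)


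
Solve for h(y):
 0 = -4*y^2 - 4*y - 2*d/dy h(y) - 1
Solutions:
 h(y) = C1 - 2*y^3/3 - y^2 - y/2


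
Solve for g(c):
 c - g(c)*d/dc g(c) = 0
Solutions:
 g(c) = -sqrt(C1 + c^2)
 g(c) = sqrt(C1 + c^2)


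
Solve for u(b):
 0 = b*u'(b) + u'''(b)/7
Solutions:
 u(b) = C1 + Integral(C2*airyai(-7^(1/3)*b) + C3*airybi(-7^(1/3)*b), b)


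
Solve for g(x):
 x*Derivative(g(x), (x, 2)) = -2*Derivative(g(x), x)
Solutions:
 g(x) = C1 + C2/x


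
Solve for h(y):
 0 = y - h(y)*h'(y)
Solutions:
 h(y) = -sqrt(C1 + y^2)
 h(y) = sqrt(C1 + y^2)


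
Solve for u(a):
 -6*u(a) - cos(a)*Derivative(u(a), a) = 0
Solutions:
 u(a) = C1*(sin(a)^3 - 3*sin(a)^2 + 3*sin(a) - 1)/(sin(a)^3 + 3*sin(a)^2 + 3*sin(a) + 1)


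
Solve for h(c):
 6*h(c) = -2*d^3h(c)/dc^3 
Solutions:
 h(c) = C3*exp(-3^(1/3)*c) + (C1*sin(3^(5/6)*c/2) + C2*cos(3^(5/6)*c/2))*exp(3^(1/3)*c/2)


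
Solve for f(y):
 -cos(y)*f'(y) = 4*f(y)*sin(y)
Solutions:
 f(y) = C1*cos(y)^4


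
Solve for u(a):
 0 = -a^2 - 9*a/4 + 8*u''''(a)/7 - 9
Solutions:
 u(a) = C1 + C2*a + C3*a^2 + C4*a^3 + 7*a^6/2880 + 21*a^5/1280 + 21*a^4/64


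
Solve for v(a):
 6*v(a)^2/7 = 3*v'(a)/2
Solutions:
 v(a) = -7/(C1 + 4*a)


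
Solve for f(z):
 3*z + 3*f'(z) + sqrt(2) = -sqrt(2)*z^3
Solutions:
 f(z) = C1 - sqrt(2)*z^4/12 - z^2/2 - sqrt(2)*z/3


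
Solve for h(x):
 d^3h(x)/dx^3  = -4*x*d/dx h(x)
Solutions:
 h(x) = C1 + Integral(C2*airyai(-2^(2/3)*x) + C3*airybi(-2^(2/3)*x), x)


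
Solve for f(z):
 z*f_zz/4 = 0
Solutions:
 f(z) = C1 + C2*z


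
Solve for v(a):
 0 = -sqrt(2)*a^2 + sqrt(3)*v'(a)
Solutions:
 v(a) = C1 + sqrt(6)*a^3/9


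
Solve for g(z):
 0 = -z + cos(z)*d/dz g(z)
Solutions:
 g(z) = C1 + Integral(z/cos(z), z)


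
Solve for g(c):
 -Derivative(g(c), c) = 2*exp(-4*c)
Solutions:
 g(c) = C1 + exp(-4*c)/2


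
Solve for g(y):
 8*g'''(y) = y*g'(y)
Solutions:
 g(y) = C1 + Integral(C2*airyai(y/2) + C3*airybi(y/2), y)


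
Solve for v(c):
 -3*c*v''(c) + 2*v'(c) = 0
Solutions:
 v(c) = C1 + C2*c^(5/3)


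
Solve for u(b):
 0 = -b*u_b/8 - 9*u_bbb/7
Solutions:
 u(b) = C1 + Integral(C2*airyai(-21^(1/3)*b/6) + C3*airybi(-21^(1/3)*b/6), b)


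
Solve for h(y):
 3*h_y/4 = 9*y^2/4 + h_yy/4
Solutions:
 h(y) = C1 + C2*exp(3*y) + y^3 + y^2 + 2*y/3


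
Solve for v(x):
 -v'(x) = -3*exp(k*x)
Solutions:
 v(x) = C1 + 3*exp(k*x)/k


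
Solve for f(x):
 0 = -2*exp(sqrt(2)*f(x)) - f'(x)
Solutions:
 f(x) = sqrt(2)*(2*log(1/(C1 + 2*x)) - log(2))/4


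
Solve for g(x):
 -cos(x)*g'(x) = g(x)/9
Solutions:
 g(x) = C1*(sin(x) - 1)^(1/18)/(sin(x) + 1)^(1/18)


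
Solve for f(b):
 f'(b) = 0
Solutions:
 f(b) = C1


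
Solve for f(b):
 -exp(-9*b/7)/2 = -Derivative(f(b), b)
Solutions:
 f(b) = C1 - 7*exp(-9*b/7)/18


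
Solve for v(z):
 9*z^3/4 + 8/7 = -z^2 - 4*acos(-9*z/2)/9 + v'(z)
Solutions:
 v(z) = C1 + 9*z^4/16 + z^3/3 + 4*z*acos(-9*z/2)/9 + 8*z/7 + 4*sqrt(4 - 81*z^2)/81


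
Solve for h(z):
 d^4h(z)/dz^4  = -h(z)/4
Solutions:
 h(z) = (C1*sin(z/2) + C2*cos(z/2))*exp(-z/2) + (C3*sin(z/2) + C4*cos(z/2))*exp(z/2)


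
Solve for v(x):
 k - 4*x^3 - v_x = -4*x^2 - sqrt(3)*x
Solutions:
 v(x) = C1 + k*x - x^4 + 4*x^3/3 + sqrt(3)*x^2/2


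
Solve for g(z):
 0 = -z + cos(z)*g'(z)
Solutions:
 g(z) = C1 + Integral(z/cos(z), z)


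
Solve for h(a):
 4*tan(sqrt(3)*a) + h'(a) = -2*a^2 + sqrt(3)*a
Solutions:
 h(a) = C1 - 2*a^3/3 + sqrt(3)*a^2/2 + 4*sqrt(3)*log(cos(sqrt(3)*a))/3


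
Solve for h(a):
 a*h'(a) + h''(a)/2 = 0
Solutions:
 h(a) = C1 + C2*erf(a)


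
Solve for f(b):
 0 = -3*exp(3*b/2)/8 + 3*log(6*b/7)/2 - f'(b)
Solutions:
 f(b) = C1 + 3*b*log(b)/2 + 3*b*(-log(7) - 1 + log(6))/2 - exp(3*b/2)/4


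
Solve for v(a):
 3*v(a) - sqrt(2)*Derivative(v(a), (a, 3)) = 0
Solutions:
 v(a) = C3*exp(2^(5/6)*3^(1/3)*a/2) + (C1*sin(6^(5/6)*a/4) + C2*cos(6^(5/6)*a/4))*exp(-2^(5/6)*3^(1/3)*a/4)


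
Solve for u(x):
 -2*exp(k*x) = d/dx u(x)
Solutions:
 u(x) = C1 - 2*exp(k*x)/k


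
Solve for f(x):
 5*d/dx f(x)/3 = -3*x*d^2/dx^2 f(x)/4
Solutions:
 f(x) = C1 + C2/x^(11/9)


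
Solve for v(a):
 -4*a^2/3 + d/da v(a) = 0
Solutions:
 v(a) = C1 + 4*a^3/9


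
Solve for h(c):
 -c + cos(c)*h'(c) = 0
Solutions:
 h(c) = C1 + Integral(c/cos(c), c)


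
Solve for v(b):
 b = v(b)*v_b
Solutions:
 v(b) = -sqrt(C1 + b^2)
 v(b) = sqrt(C1 + b^2)


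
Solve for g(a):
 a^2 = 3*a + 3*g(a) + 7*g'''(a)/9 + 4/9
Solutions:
 g(a) = C3*exp(-3*7^(2/3)*a/7) + a^2/3 - a + (C1*sin(3*sqrt(3)*7^(2/3)*a/14) + C2*cos(3*sqrt(3)*7^(2/3)*a/14))*exp(3*7^(2/3)*a/14) - 4/27


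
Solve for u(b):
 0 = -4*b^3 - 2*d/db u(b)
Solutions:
 u(b) = C1 - b^4/2


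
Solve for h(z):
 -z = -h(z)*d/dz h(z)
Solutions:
 h(z) = -sqrt(C1 + z^2)
 h(z) = sqrt(C1 + z^2)


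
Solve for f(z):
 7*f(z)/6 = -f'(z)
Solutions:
 f(z) = C1*exp(-7*z/6)


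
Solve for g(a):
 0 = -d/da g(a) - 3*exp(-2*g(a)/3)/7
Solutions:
 g(a) = 3*log(-sqrt(C1 - 3*a)) - 3*log(21) + 3*log(42)/2
 g(a) = 3*log(C1 - 3*a)/2 - 3*log(21) + 3*log(42)/2


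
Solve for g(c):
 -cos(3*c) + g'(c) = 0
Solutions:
 g(c) = C1 + sin(3*c)/3


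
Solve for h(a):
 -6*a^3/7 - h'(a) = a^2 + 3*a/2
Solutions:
 h(a) = C1 - 3*a^4/14 - a^3/3 - 3*a^2/4


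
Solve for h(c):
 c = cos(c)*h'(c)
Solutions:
 h(c) = C1 + Integral(c/cos(c), c)


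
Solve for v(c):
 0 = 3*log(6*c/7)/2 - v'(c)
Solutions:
 v(c) = C1 + 3*c*log(c)/2 - 3*c*log(7)/2 - 3*c/2 + 3*c*log(6)/2


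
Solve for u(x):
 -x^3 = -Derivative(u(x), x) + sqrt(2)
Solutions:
 u(x) = C1 + x^4/4 + sqrt(2)*x


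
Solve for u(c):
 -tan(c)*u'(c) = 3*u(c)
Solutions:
 u(c) = C1/sin(c)^3


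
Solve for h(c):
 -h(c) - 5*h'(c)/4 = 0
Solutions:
 h(c) = C1*exp(-4*c/5)


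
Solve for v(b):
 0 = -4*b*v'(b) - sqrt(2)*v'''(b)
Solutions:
 v(b) = C1 + Integral(C2*airyai(-sqrt(2)*b) + C3*airybi(-sqrt(2)*b), b)


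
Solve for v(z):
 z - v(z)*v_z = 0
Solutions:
 v(z) = -sqrt(C1 + z^2)
 v(z) = sqrt(C1 + z^2)


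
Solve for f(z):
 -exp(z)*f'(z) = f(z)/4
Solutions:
 f(z) = C1*exp(exp(-z)/4)


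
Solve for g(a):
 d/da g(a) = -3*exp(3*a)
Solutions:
 g(a) = C1 - exp(3*a)


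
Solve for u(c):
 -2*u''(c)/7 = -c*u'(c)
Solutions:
 u(c) = C1 + C2*erfi(sqrt(7)*c/2)


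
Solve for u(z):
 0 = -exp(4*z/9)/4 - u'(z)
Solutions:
 u(z) = C1 - 9*exp(4*z/9)/16


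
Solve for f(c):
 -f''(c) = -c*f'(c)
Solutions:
 f(c) = C1 + C2*erfi(sqrt(2)*c/2)


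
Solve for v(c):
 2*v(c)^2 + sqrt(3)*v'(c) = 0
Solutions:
 v(c) = 3/(C1 + 2*sqrt(3)*c)


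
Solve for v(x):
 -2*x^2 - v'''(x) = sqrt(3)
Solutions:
 v(x) = C1 + C2*x + C3*x^2 - x^5/30 - sqrt(3)*x^3/6


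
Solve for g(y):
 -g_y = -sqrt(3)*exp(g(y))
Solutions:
 g(y) = log(-1/(C1 + sqrt(3)*y))


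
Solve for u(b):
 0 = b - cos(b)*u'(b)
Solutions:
 u(b) = C1 + Integral(b/cos(b), b)


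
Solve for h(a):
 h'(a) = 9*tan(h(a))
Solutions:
 h(a) = pi - asin(C1*exp(9*a))
 h(a) = asin(C1*exp(9*a))


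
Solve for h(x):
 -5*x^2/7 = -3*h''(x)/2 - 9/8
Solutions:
 h(x) = C1 + C2*x + 5*x^4/126 - 3*x^2/8


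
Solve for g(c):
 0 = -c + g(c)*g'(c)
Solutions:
 g(c) = -sqrt(C1 + c^2)
 g(c) = sqrt(C1 + c^2)


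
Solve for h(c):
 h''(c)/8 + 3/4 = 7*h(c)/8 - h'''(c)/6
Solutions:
 h(c) = C1*exp(-c*((4*sqrt(1743) + 167)^(-1/3) + 2 + (4*sqrt(1743) + 167)^(1/3))/8)*sin(sqrt(3)*c*(-(4*sqrt(1743) + 167)^(1/3) + (4*sqrt(1743) + 167)^(-1/3))/8) + C2*exp(-c*((4*sqrt(1743) + 167)^(-1/3) + 2 + (4*sqrt(1743) + 167)^(1/3))/8)*cos(sqrt(3)*c*(-(4*sqrt(1743) + 167)^(1/3) + (4*sqrt(1743) + 167)^(-1/3))/8) + C3*exp(c*(-1 + (4*sqrt(1743) + 167)^(-1/3) + (4*sqrt(1743) + 167)^(1/3))/4) + 6/7


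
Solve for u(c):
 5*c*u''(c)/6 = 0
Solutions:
 u(c) = C1 + C2*c


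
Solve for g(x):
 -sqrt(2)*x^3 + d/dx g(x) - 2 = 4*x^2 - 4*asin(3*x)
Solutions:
 g(x) = C1 + sqrt(2)*x^4/4 + 4*x^3/3 - 4*x*asin(3*x) + 2*x - 4*sqrt(1 - 9*x^2)/3


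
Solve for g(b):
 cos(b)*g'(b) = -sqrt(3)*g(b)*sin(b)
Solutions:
 g(b) = C1*cos(b)^(sqrt(3))


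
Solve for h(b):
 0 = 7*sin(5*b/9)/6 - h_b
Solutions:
 h(b) = C1 - 21*cos(5*b/9)/10


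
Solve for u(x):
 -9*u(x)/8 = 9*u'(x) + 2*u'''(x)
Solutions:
 u(x) = C1*exp(6^(1/3)*x*(-4*6^(1/3)/(3 + sqrt(393))^(1/3) + (3 + sqrt(393))^(1/3))/8)*sin(2^(1/3)*3^(1/6)*x*(12*2^(1/3)/(3 + sqrt(393))^(1/3) + 3^(2/3)*(3 + sqrt(393))^(1/3))/8) + C2*exp(6^(1/3)*x*(-4*6^(1/3)/(3 + sqrt(393))^(1/3) + (3 + sqrt(393))^(1/3))/8)*cos(2^(1/3)*3^(1/6)*x*(12*2^(1/3)/(3 + sqrt(393))^(1/3) + 3^(2/3)*(3 + sqrt(393))^(1/3))/8) + C3*exp(6^(1/3)*x*(-(3 + sqrt(393))^(1/3)/4 + 6^(1/3)/(3 + sqrt(393))^(1/3)))


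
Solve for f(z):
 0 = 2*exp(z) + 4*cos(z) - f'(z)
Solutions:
 f(z) = C1 + 2*exp(z) + 4*sin(z)


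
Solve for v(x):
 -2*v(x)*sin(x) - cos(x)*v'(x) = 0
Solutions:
 v(x) = C1*cos(x)^2


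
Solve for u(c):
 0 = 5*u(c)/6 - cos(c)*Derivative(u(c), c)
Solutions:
 u(c) = C1*(sin(c) + 1)^(5/12)/(sin(c) - 1)^(5/12)


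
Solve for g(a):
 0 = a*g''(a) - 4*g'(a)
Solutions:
 g(a) = C1 + C2*a^5


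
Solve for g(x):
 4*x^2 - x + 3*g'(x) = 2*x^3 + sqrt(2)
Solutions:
 g(x) = C1 + x^4/6 - 4*x^3/9 + x^2/6 + sqrt(2)*x/3


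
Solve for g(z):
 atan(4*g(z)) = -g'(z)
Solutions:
 Integral(1/atan(4*_y), (_y, g(z))) = C1 - z


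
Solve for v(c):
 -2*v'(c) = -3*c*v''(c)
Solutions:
 v(c) = C1 + C2*c^(5/3)


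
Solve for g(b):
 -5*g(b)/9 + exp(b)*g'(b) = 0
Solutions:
 g(b) = C1*exp(-5*exp(-b)/9)


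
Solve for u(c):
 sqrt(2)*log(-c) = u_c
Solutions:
 u(c) = C1 + sqrt(2)*c*log(-c) - sqrt(2)*c


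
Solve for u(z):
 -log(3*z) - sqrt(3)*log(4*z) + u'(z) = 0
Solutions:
 u(z) = C1 + z*log(z) + sqrt(3)*z*log(z) - sqrt(3)*z - z + z*log(3*2^(2*sqrt(3)))


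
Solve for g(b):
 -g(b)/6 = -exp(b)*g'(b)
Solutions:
 g(b) = C1*exp(-exp(-b)/6)


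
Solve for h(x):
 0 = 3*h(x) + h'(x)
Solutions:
 h(x) = C1*exp(-3*x)


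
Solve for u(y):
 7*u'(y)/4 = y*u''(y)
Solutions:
 u(y) = C1 + C2*y^(11/4)


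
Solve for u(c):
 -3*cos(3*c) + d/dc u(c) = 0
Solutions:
 u(c) = C1 + sin(3*c)


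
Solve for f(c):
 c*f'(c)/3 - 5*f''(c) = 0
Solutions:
 f(c) = C1 + C2*erfi(sqrt(30)*c/30)


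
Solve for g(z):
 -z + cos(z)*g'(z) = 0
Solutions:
 g(z) = C1 + Integral(z/cos(z), z)


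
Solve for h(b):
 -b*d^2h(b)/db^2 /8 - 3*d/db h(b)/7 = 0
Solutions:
 h(b) = C1 + C2/b^(17/7)


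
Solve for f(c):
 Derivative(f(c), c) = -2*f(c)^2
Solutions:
 f(c) = 1/(C1 + 2*c)


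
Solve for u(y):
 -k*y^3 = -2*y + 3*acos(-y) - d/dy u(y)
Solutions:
 u(y) = C1 + k*y^4/4 - y^2 + 3*y*acos(-y) + 3*sqrt(1 - y^2)


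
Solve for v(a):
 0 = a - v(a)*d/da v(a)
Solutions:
 v(a) = -sqrt(C1 + a^2)
 v(a) = sqrt(C1 + a^2)


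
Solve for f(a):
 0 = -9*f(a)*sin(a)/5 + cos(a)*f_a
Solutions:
 f(a) = C1/cos(a)^(9/5)
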